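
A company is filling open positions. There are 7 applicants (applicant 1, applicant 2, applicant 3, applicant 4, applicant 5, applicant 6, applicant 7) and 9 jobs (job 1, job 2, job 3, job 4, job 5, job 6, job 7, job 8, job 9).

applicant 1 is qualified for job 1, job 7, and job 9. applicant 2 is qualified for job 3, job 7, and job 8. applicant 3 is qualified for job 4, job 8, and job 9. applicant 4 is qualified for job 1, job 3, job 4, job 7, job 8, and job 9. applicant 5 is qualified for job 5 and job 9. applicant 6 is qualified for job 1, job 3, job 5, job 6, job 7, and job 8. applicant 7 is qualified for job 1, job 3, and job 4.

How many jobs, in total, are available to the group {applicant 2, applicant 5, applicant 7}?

The union of neighbours of {applicant 2, applicant 5, applicant 7} is {job 1, job 3, job 4, job 5, job 7, job 8, job 9}, which has 7 elements.
Since |N(S)| = 7 ≥ |S| = 3, Hall's condition holds for this subset.

7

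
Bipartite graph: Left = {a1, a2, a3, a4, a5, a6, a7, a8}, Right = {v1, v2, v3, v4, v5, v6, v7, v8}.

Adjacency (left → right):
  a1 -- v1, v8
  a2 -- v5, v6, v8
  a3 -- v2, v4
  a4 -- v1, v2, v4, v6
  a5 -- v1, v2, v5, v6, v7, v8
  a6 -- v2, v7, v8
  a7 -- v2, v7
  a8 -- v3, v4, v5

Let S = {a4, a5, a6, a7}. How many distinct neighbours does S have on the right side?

7

The union of neighbours of {a4, a5, a6, a7} is {v1, v2, v4, v5, v6, v7, v8}, which has 7 elements.
Since |N(S)| = 7 ≥ |S| = 4, Hall's condition holds for this subset.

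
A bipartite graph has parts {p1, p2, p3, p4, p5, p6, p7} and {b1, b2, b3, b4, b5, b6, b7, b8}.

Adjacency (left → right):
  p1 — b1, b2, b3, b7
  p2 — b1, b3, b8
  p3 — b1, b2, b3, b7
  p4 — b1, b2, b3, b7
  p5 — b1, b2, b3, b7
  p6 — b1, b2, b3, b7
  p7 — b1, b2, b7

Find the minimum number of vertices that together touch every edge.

A maximum matching has 5 edges (e.g. p1–b1, p2–b8, p3–b2, p4–b7, p5–b3).
By König's theorem the minimum vertex cover has the same size. One such cover is {p2, b1, b2, b3, b7}.

5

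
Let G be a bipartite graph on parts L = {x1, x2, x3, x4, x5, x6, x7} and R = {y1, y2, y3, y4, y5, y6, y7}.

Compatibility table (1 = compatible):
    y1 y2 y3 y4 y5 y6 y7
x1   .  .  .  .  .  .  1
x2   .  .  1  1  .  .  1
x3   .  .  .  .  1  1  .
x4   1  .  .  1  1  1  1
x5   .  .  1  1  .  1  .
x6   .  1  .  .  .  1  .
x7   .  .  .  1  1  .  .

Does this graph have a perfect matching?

One maximum matching: x1→y7, x2→y3, x3→y5, x4→y1, x5→y6, x6→y2, x7→y4.
All 7 left vertices are covered.

Yes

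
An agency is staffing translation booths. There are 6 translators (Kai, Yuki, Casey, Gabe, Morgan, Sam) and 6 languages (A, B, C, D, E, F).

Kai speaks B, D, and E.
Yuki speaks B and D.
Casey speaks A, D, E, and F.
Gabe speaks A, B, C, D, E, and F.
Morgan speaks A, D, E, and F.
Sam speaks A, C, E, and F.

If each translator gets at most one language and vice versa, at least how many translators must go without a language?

0

For example, pair Kai-B, Yuki-D, Casey-A, Gabe-C, Morgan-F, Sam-E.
This saturates every translator, so 6 is the maximum.
That matches 6 of the 6, leaving 0 unmatched; no matching can do better.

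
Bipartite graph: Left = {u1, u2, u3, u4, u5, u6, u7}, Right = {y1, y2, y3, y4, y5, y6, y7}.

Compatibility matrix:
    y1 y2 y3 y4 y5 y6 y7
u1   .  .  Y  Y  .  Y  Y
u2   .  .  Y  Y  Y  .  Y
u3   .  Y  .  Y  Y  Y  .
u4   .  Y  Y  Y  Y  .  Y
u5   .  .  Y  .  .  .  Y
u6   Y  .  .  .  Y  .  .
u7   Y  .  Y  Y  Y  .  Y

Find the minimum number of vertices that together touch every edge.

7

{u1, u2, u3, u4, u5, u6, u7} is a vertex cover of size 7: every edge has an endpoint in this set.
No smaller cover exists because u1–y4, u2–y5, u3–y6, u4–y2, u5–y3, u6–y1, u7–y7 is a matching of size 7, and a cover must include an endpoint of each of these disjoint edges (König's theorem).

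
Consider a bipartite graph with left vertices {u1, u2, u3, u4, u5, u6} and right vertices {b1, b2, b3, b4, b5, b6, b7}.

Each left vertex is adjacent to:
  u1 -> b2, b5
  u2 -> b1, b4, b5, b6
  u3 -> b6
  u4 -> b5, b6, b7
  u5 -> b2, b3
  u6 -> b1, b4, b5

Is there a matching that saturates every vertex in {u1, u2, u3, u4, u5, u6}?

Yes

For example, pair u1–b2, u2–b4, u3–b6, u4–b7, u5–b3, u6–b5.
All 6 left vertices are covered.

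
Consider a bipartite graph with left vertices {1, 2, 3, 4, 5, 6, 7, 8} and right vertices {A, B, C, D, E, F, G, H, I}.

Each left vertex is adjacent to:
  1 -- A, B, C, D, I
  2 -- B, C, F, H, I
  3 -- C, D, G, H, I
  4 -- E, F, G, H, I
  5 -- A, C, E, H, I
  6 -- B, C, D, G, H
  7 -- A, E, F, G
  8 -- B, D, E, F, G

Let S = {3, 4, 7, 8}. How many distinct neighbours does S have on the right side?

The union of neighbours of {3, 4, 7, 8} is {A, B, C, D, E, F, G, H, I}, which has 9 elements.
Since |N(S)| = 9 ≥ |S| = 4, Hall's condition holds for this subset.

9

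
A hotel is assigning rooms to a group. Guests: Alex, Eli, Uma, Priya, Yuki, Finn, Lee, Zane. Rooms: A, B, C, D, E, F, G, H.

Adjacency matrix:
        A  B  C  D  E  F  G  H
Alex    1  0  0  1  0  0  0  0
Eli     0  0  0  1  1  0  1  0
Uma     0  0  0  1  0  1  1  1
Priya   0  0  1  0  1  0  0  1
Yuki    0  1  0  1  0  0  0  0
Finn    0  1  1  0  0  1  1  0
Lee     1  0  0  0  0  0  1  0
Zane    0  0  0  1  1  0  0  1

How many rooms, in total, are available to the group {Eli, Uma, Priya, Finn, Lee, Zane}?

8

The union of neighbours of {Eli, Uma, Priya, Finn, Lee, Zane} is {A, B, C, D, E, F, G, H}, which has 8 elements.
Since |N(S)| = 8 ≥ |S| = 6, Hall's condition holds for this subset.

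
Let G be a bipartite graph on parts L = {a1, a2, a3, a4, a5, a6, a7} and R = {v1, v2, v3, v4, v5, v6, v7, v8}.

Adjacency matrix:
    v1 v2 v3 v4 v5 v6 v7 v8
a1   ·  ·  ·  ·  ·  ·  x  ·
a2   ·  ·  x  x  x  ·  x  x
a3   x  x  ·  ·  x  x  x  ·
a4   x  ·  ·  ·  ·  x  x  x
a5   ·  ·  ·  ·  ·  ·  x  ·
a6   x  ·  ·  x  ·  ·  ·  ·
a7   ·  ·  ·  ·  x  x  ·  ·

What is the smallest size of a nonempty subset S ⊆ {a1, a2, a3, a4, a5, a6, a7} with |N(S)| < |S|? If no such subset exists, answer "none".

2

Take S = {a1, a5}. Its neighbourhood is {v7}, so |N(S)| = 1 < |S| = 2.
No single vertex violates Hall's condition since each has at least one neighbour, so 2 is the minimum.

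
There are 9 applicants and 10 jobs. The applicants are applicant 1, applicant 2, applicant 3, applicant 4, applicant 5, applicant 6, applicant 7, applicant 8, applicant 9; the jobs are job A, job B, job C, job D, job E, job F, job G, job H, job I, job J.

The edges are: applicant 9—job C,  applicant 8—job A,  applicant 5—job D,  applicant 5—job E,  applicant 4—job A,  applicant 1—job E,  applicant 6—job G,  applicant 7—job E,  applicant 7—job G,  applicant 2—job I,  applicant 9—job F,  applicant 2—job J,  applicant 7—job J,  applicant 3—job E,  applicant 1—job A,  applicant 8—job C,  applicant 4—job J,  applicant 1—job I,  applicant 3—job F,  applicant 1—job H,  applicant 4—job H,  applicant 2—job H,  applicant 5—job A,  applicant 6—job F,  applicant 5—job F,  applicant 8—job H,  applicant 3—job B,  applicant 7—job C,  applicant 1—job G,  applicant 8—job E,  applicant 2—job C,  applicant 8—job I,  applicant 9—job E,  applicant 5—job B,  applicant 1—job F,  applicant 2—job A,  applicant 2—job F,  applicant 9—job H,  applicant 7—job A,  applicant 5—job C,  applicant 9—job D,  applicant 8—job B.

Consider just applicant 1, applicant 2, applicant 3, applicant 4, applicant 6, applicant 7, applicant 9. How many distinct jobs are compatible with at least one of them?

10

The union of neighbours of {applicant 1, applicant 2, applicant 3, applicant 4, applicant 6, applicant 7, applicant 9} is {job A, job B, job C, job D, job E, job F, job G, job H, job I, job J}, which has 10 elements.
Since |N(S)| = 10 ≥ |S| = 7, Hall's condition holds for this subset.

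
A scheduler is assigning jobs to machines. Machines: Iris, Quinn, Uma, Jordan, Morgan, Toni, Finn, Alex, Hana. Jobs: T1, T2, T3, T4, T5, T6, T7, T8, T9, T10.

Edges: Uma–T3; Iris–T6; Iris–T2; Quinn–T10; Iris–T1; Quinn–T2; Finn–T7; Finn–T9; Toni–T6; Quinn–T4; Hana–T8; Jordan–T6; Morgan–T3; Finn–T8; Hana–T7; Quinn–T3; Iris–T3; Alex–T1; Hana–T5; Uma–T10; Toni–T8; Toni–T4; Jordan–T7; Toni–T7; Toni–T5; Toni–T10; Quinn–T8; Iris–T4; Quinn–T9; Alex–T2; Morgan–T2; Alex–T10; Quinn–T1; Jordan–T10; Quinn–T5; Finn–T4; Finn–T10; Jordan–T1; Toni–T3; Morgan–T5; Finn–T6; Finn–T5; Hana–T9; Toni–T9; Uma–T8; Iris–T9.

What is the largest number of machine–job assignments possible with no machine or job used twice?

For example, pair Iris→T3, Quinn→T4, Uma→T8, Jordan→T6, Morgan→T5, Toni→T7, Finn→T10, Alex→T2, Hana→T9.
This saturates every machine, so 9 is the maximum.

9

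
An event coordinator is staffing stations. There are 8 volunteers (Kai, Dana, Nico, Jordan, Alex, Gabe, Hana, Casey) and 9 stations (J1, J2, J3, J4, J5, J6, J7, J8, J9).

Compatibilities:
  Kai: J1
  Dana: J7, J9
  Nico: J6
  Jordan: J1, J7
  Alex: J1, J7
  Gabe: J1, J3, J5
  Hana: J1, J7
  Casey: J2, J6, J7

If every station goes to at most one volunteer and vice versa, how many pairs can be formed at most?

One maximum matching: Kai→J1, Dana→J9, Nico→J6, Jordan→J7, Gabe→J3, Casey→J2.
The set {Kai, Jordan, Alex, Hana} has only 2 neighbours ({J1, J7}), so by Hall's theorem at most 6 of the 8 volunteers can be matched.

6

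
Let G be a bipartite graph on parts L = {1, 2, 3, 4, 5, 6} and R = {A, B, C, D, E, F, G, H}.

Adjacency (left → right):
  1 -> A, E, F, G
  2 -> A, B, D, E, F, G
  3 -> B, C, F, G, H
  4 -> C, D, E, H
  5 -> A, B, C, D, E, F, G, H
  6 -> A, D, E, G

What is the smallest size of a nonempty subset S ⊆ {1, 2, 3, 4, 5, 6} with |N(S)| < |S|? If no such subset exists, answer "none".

none

A matching saturating every left vertex exists, for instance 1→G, 2→B, 3→H, 4→C, 5→A, 6→E.
By Hall's marriage theorem, this means |N(S)| ≥ |S| for every subset S, so no violating subset exists.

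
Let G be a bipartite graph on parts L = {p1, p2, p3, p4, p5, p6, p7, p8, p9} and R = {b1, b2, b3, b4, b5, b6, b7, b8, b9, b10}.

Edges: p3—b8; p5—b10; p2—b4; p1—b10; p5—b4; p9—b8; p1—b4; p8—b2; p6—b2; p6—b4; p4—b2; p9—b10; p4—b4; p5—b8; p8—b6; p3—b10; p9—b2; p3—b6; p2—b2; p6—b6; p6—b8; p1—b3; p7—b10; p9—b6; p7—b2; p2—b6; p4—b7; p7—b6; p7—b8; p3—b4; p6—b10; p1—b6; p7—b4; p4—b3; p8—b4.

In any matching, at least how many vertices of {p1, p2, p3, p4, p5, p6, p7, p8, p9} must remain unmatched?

A valid assignment of size 7: p1-b3, p2-b2, p3-b10, p4-b7, p5-b8, p6-b4, p7-b6.
The set {p2, p3, p5, p6, p7, p8, p9} has only 5 neighbours ({b10, b2, b4, b6, b8}), so by Hall's theorem at most 7 of the 9 left vertices can be matched.
That matches 7 of the 9, leaving 2 unmatched; no matching can do better.

2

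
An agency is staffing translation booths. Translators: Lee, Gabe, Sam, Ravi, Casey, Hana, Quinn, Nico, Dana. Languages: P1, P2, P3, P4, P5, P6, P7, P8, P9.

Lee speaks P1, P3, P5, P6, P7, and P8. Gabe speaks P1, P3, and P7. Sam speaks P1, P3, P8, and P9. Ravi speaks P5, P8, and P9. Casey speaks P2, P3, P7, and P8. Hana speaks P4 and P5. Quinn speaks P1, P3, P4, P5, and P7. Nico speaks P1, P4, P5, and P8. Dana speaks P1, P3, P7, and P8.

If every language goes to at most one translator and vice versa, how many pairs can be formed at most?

9

For example, pair Lee→P6, Gabe→P7, Sam→P8, Ravi→P9, Casey→P2, Hana→P4, Quinn→P3, Nico→P5, Dana→P1.
All 9 translators are matched, so no larger matching exists.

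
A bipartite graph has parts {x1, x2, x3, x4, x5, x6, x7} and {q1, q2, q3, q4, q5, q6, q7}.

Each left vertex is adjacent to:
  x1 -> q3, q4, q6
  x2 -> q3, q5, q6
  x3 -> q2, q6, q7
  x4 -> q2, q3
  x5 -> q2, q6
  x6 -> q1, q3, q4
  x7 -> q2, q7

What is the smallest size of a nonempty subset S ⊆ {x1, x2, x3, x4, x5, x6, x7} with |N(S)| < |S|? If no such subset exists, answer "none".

none

A matching saturating every left vertex exists, for instance x1→q4, x2→q5, x3→q7, x4→q3, x5→q6, x6→q1, x7→q2.
By Hall's marriage theorem, this means |N(S)| ≥ |S| for every subset S, so no violating subset exists.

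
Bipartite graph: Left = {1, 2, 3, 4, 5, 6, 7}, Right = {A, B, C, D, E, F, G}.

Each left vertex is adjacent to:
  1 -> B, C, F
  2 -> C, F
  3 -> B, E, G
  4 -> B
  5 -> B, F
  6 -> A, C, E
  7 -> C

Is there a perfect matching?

The set {1, 2, 4, 5, 7} has only 3 neighbours ({B, C, F}), so by Hall's theorem at most 5 of the 7 left vertices can be matched.
Hence no matching covers every left vertex.

No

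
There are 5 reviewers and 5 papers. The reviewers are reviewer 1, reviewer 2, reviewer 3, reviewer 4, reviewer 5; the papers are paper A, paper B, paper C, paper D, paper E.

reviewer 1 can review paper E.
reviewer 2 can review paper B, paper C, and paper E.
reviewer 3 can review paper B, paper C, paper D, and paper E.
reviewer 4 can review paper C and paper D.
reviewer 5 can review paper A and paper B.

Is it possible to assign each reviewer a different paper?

A valid assignment of size 5: reviewer 1–paper E, reviewer 2–paper C, reviewer 3–paper B, reviewer 4–paper D, reviewer 5–paper A.
Every reviewer is matched, so this is a perfect matching.

Yes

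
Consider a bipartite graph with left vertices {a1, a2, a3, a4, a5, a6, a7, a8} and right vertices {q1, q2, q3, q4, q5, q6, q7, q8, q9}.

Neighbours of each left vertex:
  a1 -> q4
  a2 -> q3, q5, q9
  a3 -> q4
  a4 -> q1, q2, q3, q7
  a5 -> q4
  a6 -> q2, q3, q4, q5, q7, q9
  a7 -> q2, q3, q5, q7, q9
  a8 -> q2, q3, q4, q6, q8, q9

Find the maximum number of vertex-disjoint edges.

6

One maximum matching: a1-q4, a2-q5, a4-q2, a6-q3, a7-q7, a8-q9.
The set {a1, a3, a5} has only 1 neighbour ({q4}), so by Hall's theorem at most 6 of the 8 left vertices can be matched.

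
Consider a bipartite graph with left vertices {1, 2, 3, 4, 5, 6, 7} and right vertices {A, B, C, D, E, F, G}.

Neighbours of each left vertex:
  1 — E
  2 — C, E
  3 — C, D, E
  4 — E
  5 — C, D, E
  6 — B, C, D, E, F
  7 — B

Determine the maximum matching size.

For example, pair 1-E, 2-C, 3-D, 6-F, 7-B.
The set {1, 2, 3, 4, 5} has only 3 neighbours ({C, D, E}), so by Hall's theorem at most 5 of the 7 left vertices can be matched.

5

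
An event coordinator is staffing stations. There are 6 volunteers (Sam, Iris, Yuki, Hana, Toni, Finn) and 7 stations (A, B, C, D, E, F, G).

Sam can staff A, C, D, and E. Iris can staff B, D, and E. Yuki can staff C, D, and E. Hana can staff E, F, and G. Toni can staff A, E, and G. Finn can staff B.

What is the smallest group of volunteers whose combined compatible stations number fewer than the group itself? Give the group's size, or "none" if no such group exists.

A matching saturating every volunteer exists, for instance Sam→D, Iris→E, Yuki→C, Hana→F, Toni→G, Finn→B.
By Hall's marriage theorem, this means |N(S)| ≥ |S| for every subset S, so no violating subset exists.

none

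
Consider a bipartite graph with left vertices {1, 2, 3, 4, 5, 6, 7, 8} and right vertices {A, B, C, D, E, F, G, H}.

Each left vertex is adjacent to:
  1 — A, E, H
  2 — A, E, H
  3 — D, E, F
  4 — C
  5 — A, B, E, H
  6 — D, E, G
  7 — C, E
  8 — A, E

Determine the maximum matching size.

7

A valid assignment of size 7: 1–A, 2–H, 3–F, 4–C, 5–B, 6–D, 7–E.
The set {1, 2, 4, 7, 8} has only 4 neighbours ({A, C, E, H}), so by Hall's theorem at most 7 of the 8 left vertices can be matched.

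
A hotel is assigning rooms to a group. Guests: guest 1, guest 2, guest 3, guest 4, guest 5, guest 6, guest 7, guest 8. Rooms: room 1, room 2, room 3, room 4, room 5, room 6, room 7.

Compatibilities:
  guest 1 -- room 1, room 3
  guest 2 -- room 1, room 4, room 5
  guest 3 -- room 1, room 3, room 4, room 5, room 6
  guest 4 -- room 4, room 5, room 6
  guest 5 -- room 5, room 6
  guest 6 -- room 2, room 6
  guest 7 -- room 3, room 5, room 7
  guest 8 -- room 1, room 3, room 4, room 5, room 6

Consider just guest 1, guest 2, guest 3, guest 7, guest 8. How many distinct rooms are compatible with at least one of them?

The union of neighbours of {guest 1, guest 2, guest 3, guest 7, guest 8} is {room 1, room 3, room 4, room 5, room 6, room 7}, which has 6 elements.
Since |N(S)| = 6 ≥ |S| = 5, Hall's condition holds for this subset.

6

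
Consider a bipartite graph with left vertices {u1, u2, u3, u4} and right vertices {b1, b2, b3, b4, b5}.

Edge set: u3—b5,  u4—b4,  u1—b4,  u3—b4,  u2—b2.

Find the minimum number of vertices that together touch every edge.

3

{u2, u3, b4} is a vertex cover of size 3: every edge has an endpoint in this set.
No smaller cover exists because u1–b4, u2–b2, u3–b5 is a matching of size 3, and a cover must include an endpoint of each of these disjoint edges (König's theorem).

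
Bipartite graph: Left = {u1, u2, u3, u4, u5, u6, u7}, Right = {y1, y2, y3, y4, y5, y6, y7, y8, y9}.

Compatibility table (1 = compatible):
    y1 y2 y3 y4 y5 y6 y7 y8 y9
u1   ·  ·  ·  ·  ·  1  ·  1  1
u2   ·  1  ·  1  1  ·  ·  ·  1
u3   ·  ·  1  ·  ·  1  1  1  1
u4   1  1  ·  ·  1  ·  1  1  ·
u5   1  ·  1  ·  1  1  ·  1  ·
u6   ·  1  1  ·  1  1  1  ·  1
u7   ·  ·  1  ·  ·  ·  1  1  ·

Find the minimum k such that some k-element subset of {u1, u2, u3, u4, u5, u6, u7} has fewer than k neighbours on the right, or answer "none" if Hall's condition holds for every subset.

none

A matching saturating every left vertex exists, for instance u1→y8, u2→y2, u3→y7, u4→y1, u5→y6, u6→y9, u7→y3.
By Hall's marriage theorem, this means |N(S)| ≥ |S| for every subset S, so no violating subset exists.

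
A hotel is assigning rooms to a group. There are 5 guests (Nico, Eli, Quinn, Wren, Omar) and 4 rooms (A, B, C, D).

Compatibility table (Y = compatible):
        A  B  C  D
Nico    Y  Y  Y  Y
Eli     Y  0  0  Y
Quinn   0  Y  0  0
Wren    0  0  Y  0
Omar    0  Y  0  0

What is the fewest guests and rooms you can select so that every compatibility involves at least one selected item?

{Nico, Eli, Wren, B} is a vertex cover of size 4: every edge has an endpoint in this set.
No smaller cover exists because Nico–D, Eli–A, Quinn–B, Wren–C is a matching of size 4, and a cover must include an endpoint of each of these disjoint edges (König's theorem).

4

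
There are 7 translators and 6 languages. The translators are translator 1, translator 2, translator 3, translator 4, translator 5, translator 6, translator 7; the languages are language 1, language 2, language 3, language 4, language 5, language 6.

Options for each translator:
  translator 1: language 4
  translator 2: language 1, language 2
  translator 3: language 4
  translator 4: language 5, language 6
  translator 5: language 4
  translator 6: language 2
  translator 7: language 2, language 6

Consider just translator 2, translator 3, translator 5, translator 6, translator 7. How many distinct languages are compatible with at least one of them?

The union of neighbours of {translator 2, translator 3, translator 5, translator 6, translator 7} is {language 1, language 2, language 4, language 6}, which has 4 elements.
Since |N(S)| = 4 < |S| = 5, Hall's condition fails for this subset.

4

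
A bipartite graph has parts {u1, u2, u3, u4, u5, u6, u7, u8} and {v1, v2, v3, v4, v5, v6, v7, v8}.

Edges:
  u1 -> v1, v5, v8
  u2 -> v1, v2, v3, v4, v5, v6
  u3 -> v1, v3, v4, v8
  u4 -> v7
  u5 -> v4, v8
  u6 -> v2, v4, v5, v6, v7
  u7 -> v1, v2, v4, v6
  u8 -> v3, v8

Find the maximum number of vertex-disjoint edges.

One maximum matching: u1→v5, u2→v2, u3→v4, u4→v7, u5→v8, u6→v6, u7→v1, u8→v3.
All 8 left vertices are matched, so no larger matching exists.

8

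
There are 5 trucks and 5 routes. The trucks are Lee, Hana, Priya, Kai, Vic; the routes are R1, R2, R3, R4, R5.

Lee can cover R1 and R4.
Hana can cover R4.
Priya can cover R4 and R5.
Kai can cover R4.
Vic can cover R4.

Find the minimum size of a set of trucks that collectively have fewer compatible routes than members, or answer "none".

2

Take S = {Hana, Kai}. Its neighbourhood is {R4}, so |N(S)| = 1 < |S| = 2.
No single vertex violates Hall's condition since each has at least one neighbour, so 2 is the minimum.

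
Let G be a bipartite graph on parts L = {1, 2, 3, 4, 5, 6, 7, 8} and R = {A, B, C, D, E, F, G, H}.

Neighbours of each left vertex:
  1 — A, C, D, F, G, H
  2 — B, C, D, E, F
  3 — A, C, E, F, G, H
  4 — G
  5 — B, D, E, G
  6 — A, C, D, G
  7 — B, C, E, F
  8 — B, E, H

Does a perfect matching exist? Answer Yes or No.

For example, pair 1–H, 2–F, 3–A, 4–G, 5–D, 6–C, 7–E, 8–B.
All 8 left vertices are covered.

Yes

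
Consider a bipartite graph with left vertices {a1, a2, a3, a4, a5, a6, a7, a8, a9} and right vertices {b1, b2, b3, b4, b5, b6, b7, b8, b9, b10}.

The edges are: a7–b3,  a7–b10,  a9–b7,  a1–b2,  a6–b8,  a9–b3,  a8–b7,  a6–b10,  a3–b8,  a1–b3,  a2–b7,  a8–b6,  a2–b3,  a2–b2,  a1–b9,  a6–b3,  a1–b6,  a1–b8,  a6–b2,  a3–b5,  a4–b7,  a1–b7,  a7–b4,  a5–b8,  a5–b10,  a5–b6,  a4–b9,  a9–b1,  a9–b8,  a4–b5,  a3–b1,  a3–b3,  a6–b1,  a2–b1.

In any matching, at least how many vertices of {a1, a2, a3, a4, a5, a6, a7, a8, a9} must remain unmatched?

One maximum matching: a1-b8, a2-b7, a3-b5, a4-b9, a5-b10, a6-b1, a7-b4, a8-b6, a9-b3.
This saturates every left vertex, so 9 is the maximum.
That matches 9 of the 9, leaving 0 unmatched; no matching can do better.

0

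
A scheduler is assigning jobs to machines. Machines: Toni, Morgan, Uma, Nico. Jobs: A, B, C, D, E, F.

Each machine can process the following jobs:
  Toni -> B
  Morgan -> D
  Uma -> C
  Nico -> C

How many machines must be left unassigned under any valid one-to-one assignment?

One maximum matching: Toni-B, Morgan-D, Uma-C.
The set {Uma, Nico} has only 1 neighbour ({C}), so by Hall's theorem at most 3 of the 4 machines can be matched.
That matches 3 of the 4, leaving 1 unmatched; no matching can do better.

1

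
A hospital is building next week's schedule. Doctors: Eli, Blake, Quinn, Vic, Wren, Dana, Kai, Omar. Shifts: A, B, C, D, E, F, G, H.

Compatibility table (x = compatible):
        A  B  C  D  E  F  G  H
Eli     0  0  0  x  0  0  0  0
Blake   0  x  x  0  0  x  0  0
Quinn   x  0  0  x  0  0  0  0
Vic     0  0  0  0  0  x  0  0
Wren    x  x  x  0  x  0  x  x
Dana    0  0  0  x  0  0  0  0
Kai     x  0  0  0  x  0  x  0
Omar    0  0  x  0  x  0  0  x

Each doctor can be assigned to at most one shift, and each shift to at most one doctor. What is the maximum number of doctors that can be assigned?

7

For example, pair Eli→D, Blake→B, Quinn→A, Vic→F, Wren→H, Kai→G, Omar→E.
The set {Eli, Dana} has only 1 neighbour ({D}), so by Hall's theorem at most 7 of the 8 doctors can be matched.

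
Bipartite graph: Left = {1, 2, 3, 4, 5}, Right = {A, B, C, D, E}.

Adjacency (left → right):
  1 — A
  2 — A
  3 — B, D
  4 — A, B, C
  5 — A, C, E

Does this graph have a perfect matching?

No

The set {1, 2} has only 1 neighbour ({A}), so by Hall's theorem at most 4 of the 5 left vertices can be matched.
Hence no matching covers every left vertex.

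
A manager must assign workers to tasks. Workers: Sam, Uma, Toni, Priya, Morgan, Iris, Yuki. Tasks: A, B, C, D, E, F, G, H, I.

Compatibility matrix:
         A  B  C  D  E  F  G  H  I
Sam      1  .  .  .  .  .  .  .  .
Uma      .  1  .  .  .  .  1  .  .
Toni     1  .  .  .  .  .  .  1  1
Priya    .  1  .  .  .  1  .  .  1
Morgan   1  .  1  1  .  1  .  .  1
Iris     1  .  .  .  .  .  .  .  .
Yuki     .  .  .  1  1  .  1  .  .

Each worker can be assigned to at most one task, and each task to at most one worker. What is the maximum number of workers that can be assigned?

One maximum matching: Sam→A, Uma→G, Toni→I, Priya→B, Morgan→F, Yuki→E.
The set {Sam, Iris} has only 1 neighbour ({A}), so by Hall's theorem at most 6 of the 7 workers can be matched.

6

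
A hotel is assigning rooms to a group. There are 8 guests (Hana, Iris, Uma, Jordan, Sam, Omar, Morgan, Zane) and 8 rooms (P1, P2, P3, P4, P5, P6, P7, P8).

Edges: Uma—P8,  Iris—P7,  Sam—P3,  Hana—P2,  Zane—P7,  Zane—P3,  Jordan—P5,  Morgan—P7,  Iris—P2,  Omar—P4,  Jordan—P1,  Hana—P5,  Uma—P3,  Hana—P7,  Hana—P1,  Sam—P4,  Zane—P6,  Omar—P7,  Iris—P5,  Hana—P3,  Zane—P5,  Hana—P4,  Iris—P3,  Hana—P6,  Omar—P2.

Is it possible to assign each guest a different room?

For example, pair Hana-P6, Iris-P2, Uma-P8, Jordan-P1, Sam-P3, Omar-P4, Morgan-P7, Zane-P5.
Every guest is matched, so this is a perfect matching.

Yes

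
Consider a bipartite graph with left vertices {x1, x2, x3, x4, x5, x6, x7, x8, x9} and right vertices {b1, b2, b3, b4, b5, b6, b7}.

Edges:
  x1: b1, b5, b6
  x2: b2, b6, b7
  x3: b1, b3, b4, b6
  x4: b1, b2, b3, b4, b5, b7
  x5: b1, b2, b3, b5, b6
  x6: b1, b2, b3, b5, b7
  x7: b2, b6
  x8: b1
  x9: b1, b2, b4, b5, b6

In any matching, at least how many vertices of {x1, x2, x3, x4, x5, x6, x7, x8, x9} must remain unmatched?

2

For example, pair x1–b5, x2–b2, x3–b4, x4–b7, x5–b1, x6–b3, x7–b6.
The set {x1, x2, x3, x4, x5, x6, x7, x8, x9} has only 7 neighbours ({b1, b2, b3, b4, b5, b6, b7}), so by Hall's theorem at most 7 of the 9 left vertices can be matched.
That matches 7 of the 9, leaving 2 unmatched; no matching can do better.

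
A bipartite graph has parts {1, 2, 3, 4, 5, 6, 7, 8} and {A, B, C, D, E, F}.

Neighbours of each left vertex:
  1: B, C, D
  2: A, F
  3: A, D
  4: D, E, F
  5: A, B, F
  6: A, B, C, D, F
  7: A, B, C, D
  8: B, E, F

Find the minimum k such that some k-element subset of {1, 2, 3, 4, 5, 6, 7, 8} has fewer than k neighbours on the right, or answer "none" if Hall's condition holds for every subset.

Take S = {1, 2, 3, 5, 6, 7}. Its neighbourhood is {A, B, C, D, F}, so |N(S)| = 5 < |S| = 6.
Every subset of size less than 6 has at least as many neighbours as members, so 6 is the minimum.

6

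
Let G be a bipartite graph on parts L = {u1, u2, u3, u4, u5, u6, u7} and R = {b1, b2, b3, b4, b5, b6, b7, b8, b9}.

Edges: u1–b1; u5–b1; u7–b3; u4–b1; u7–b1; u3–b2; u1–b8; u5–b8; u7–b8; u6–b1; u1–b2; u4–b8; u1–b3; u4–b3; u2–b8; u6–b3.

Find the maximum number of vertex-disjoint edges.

4

For example, pair u1→b1, u2→b8, u3→b2, u4→b3.
The set {u1, u2, u3, u4, u5, u6, u7} has only 4 neighbours ({b1, b2, b3, b8}), so by Hall's theorem at most 4 of the 7 left vertices can be matched.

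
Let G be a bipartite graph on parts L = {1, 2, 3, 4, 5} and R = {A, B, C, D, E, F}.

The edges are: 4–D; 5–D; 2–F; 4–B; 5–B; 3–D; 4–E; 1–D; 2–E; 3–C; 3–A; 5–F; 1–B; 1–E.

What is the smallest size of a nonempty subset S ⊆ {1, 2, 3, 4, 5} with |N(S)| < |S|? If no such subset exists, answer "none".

none

A matching saturating every left vertex exists, for instance 1→D, 2→F, 3→C, 4→E, 5→B.
By Hall's marriage theorem, this means |N(S)| ≥ |S| for every subset S, so no violating subset exists.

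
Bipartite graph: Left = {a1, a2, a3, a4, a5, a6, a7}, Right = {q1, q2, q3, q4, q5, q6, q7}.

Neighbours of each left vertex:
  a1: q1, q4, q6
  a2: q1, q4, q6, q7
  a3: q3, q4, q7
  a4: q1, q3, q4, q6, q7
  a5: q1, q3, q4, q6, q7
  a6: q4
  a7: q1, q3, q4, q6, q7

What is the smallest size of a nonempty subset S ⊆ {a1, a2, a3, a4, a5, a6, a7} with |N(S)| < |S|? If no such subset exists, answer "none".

Take S = {a1, a2, a3, a4, a5, a6}. Its neighbourhood is {q1, q3, q4, q6, q7}, so |N(S)| = 5 < |S| = 6.
Every subset of size less than 6 has at least as many neighbours as members, so 6 is the minimum.

6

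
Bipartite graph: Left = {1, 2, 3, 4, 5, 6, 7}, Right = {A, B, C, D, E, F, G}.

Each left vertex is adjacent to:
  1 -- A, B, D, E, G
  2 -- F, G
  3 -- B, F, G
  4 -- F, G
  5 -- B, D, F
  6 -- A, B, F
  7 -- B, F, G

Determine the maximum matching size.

6

One maximum matching: 1→E, 2→G, 3→B, 4→F, 5→D, 6→A.
The set {2, 3, 4, 7} has only 3 neighbours ({B, F, G}), so by Hall's theorem at most 6 of the 7 left vertices can be matched.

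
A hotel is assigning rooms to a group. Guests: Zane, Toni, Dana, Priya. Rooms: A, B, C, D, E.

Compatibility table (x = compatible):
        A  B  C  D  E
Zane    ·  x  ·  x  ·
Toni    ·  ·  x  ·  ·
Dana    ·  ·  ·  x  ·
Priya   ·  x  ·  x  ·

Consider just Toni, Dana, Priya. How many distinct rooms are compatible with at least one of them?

3

The union of neighbours of {Toni, Dana, Priya} is {B, C, D}, which has 3 elements.
Since |N(S)| = 3 ≥ |S| = 3, Hall's condition holds for this subset.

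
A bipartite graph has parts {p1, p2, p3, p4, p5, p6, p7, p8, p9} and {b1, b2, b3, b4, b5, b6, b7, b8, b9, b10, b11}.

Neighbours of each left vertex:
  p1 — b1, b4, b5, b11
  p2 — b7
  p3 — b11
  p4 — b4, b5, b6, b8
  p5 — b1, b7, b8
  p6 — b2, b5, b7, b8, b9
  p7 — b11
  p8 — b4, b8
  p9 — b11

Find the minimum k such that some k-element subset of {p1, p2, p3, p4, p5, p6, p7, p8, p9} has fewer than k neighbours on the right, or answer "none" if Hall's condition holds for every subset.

2

Take S = {p3, p7}. Its neighbourhood is {b11}, so |N(S)| = 1 < |S| = 2.
No single vertex violates Hall's condition since each has at least one neighbour, so 2 is the minimum.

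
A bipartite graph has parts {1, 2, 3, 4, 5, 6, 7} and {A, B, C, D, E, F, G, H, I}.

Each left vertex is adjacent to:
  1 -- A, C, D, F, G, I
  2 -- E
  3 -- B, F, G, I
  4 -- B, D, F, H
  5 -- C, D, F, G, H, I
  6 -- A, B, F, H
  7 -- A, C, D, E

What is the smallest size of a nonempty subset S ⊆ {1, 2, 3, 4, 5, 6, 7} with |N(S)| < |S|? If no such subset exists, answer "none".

A matching saturating every left vertex exists, for instance 1→A, 2→E, 3→G, 4→F, 5→H, 6→B, 7→C.
By Hall's marriage theorem, this means |N(S)| ≥ |S| for every subset S, so no violating subset exists.

none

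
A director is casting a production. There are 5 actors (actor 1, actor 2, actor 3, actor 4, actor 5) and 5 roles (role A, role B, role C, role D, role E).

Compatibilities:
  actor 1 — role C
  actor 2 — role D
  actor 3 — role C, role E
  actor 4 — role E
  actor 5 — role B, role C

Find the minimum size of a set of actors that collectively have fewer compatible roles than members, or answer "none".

3

Take S = {actor 1, actor 3, actor 4}. Its neighbourhood is {role C, role E}, so |N(S)| = 2 < |S| = 3.
Every subset of size less than 3 has at least as many neighbours as members, so 3 is the minimum.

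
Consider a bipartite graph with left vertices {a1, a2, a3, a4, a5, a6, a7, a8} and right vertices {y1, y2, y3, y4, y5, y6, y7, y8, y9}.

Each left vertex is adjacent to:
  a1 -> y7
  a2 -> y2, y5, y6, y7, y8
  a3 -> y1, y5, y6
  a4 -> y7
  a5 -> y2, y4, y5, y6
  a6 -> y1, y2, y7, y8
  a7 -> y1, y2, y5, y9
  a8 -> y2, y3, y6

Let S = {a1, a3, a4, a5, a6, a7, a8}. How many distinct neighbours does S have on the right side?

The union of neighbours of {a1, a3, a4, a5, a6, a7, a8} is {y1, y2, y3, y4, y5, y6, y7, y8, y9}, which has 9 elements.
Since |N(S)| = 9 ≥ |S| = 7, Hall's condition holds for this subset.

9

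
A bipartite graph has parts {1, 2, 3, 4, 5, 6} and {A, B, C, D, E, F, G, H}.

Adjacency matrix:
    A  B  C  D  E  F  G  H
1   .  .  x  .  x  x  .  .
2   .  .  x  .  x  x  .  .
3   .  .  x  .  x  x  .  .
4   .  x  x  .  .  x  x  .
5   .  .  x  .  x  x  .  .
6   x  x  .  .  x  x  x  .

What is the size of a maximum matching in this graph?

One maximum matching: 1→F, 2→C, 3→E, 4→B, 6→G.
The set {1, 2, 3, 5} has only 3 neighbours ({C, E, F}), so by Hall's theorem at most 5 of the 6 left vertices can be matched.

5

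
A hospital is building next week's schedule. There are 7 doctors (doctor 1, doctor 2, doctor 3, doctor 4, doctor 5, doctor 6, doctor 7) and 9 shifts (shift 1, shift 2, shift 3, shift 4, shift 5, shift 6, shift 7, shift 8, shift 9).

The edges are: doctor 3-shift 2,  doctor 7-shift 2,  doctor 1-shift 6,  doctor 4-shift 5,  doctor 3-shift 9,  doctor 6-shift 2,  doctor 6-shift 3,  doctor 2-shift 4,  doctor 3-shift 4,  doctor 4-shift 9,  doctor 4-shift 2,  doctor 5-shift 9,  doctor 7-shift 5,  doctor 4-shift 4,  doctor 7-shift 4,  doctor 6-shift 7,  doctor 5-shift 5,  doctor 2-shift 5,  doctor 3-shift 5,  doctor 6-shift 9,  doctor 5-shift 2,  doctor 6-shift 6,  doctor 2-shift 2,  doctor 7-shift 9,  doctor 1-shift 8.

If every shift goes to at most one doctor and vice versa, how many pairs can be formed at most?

For example, pair doctor 1-shift 6, doctor 2-shift 2, doctor 3-shift 9, doctor 4-shift 4, doctor 5-shift 5, doctor 6-shift 7.
The set {doctor 2, doctor 3, doctor 4, doctor 5, doctor 7} has only 4 neighbours ({shift 2, shift 4, shift 5, shift 9}), so by Hall's theorem at most 6 of the 7 doctors can be matched.

6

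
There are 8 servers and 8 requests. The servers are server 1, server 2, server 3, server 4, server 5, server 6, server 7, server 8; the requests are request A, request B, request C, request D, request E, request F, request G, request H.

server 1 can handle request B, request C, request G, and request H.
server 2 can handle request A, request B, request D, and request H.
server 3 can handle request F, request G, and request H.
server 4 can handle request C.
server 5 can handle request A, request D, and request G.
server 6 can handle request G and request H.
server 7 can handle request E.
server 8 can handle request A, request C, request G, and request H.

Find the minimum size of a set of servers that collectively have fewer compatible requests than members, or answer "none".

A matching saturating every server exists, for instance server 1→request B, server 2→request D, server 3→request F, server 4→request C, server 5→request A, server 6→request H, server 7→request E, server 8→request G.
By Hall's marriage theorem, this means |N(S)| ≥ |S| for every subset S, so no violating subset exists.

none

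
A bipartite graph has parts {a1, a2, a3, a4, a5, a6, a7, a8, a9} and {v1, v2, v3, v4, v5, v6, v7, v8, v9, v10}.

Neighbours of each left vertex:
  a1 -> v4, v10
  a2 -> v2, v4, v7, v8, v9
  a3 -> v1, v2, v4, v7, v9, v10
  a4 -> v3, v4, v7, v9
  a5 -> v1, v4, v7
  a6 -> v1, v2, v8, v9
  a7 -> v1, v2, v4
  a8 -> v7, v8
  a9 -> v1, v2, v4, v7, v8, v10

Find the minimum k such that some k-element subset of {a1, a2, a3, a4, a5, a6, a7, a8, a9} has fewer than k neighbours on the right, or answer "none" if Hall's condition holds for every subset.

Take S = {a1, a2, a3, a5, a6, a7, a8, a9}. Its neighbourhood is {v1, v2, v4, v7, v8, v9, v10}, so |N(S)| = 7 < |S| = 8.
Every subset of size less than 8 has at least as many neighbours as members, so 8 is the minimum.

8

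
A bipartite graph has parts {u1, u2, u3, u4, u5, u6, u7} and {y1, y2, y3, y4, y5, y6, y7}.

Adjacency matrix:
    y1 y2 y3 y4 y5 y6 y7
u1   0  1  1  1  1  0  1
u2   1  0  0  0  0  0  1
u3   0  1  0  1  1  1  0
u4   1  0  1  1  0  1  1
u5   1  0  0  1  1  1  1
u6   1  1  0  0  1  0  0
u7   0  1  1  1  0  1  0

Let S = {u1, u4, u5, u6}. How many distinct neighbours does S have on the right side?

The union of neighbours of {u1, u4, u5, u6} is {y1, y2, y3, y4, y5, y6, y7}, which has 7 elements.
Since |N(S)| = 7 ≥ |S| = 4, Hall's condition holds for this subset.

7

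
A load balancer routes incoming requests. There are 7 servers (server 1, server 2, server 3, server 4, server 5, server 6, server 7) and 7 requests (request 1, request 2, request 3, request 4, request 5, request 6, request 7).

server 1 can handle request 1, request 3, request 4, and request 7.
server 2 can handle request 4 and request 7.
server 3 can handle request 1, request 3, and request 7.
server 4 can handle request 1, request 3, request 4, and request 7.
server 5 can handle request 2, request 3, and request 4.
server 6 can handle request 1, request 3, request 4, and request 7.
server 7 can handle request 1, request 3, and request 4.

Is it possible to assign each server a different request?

The set {server 1, server 2, server 3, server 4, server 6, server 7} has only 4 neighbours ({request 1, request 3, request 4, request 7}), so by Hall's theorem at most 5 of the 7 servers can be matched.
Hence no matching covers every server.

No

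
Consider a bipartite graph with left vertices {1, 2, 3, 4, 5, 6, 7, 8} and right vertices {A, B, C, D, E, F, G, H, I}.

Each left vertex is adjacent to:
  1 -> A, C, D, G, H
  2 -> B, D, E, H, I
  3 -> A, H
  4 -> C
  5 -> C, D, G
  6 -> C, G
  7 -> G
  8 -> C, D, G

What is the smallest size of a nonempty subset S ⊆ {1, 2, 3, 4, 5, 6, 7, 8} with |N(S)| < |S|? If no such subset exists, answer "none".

3

Take S = {4, 6, 7}. Its neighbourhood is {C, G}, so |N(S)| = 2 < |S| = 3.
Every subset of size less than 3 has at least as many neighbours as members, so 3 is the minimum.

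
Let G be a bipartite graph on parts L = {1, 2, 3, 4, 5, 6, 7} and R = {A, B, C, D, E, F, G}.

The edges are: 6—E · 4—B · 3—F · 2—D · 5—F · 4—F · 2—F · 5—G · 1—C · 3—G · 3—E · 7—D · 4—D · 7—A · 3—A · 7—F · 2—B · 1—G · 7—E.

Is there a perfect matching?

For example, pair 1→C, 2→F, 3→A, 4→B, 5→G, 6→E, 7→D.
Every left vertex is matched, so this is a perfect matching.

Yes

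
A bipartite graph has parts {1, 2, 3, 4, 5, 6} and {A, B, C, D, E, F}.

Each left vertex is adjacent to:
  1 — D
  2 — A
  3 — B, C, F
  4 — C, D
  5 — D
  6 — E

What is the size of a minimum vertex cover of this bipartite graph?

5

A maximum matching has 5 edges (e.g. 1–D, 2–A, 3–B, 4–C, 6–E).
By König's theorem the minimum vertex cover has the same size. One such cover is {2, 3, 4, 6, D}.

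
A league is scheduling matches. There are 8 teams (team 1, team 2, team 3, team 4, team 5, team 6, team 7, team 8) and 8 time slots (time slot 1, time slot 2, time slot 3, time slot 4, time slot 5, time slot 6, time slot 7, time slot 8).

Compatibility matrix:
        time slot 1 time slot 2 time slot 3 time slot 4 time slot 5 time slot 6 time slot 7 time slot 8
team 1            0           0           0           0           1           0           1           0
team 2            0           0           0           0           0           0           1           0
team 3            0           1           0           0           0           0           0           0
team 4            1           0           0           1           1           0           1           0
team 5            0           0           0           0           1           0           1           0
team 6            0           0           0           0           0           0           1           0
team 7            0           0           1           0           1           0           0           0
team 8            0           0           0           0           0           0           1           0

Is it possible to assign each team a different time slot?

The set {team 1, team 2, team 5, team 6, team 8} has only 2 neighbours ({time slot 5, time slot 7}), so by Hall's theorem at most 5 of the 8 teams can be matched.
Hence no matching covers every team.

No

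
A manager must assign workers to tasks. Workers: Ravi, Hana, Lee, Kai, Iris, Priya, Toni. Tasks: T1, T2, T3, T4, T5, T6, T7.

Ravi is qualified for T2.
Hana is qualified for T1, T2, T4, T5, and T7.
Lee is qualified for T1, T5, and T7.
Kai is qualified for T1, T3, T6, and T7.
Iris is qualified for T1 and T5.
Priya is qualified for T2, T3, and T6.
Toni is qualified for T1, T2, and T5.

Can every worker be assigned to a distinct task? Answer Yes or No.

Yes

For example, pair Ravi–T2, Hana–T4, Lee–T7, Kai–T6, Iris–T1, Priya–T3, Toni–T5.
All 7 workers are covered.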